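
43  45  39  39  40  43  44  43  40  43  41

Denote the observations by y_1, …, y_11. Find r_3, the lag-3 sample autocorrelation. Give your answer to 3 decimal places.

Mean ȳ = (43 + 45 + 39 + 39 + 40 + 43 + 44 + 43 + 40 + 43 + 41)/11 = 41.8182
Numerator Σ_{t=1}^{8}(y_t−ȳ)(y_{t+3}−ȳ) = -21.2810
Denominator Σ(y_t−ȳ)² = 43.6364
r_3 = -21.2810 / 43.6364 = -0.488

-0.488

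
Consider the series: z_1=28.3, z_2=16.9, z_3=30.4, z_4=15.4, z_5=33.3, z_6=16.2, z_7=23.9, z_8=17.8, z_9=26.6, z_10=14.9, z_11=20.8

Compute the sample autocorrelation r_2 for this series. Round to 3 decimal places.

Mean z̄ = (28.3 + 16.9 + 30.4 + 15.4 + 33.3 + 16.2 + 23.9 + 17.8 + 26.6 + 14.9 + 20.8)/11 = 22.2273
Numerator Σ_{t=1}^{9}(z_t−z̄)(z_{t+2}−z̄) = 296.3649
Denominator Σ(z_t−z̄)² = 434.8418
r_2 = 296.3649 / 434.8418 = 0.682

0.682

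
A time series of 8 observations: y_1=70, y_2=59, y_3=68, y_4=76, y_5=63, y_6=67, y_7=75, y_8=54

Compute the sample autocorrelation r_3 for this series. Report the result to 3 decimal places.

0.460

Mean ȳ = (70 + 59 + 68 + 76 + 63 + 67 + 75 + 54)/8 = 66.5000
Deviations from mean: 3.5000, -7.5000, 1.5000, 9.5000, -3.5000, 0.5000, 8.5000, -12.5000
Numerator Σ_{t=1}^{5}(y_t−ȳ)(y_{t+3}−ȳ) = 184.7500
Denominator Σ(y_t−ȳ)² = 402.0000
r_3 = 184.7500 / 402.0000 = 0.460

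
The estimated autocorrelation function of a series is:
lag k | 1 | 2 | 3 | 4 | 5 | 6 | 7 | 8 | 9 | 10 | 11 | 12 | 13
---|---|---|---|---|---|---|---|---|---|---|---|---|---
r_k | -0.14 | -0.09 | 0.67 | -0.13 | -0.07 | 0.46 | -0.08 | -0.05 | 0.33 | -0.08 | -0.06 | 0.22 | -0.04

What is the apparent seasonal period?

The largest autocorrelation is r_3 = 0.67, with weaker echoes at lags 6 (0.46), 9 (0.33) and 12 (0.22); the remaining lags stay at or below -0.04.
The dominant spike at lag 3 indicates a seasonal period of 3.

3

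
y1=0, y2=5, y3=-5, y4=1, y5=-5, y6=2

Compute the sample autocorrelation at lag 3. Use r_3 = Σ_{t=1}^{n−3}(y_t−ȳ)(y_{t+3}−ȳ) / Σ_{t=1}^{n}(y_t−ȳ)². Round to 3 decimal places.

-0.445

Mean ȳ = (0 + 5 − 5 + 1 − 5 + 2)/6 = -0.3333
Deviations from mean: 0.3333, 5.3333, -4.6667, 1.3333, -4.6667, 2.3333
Numerator Σ_{t=1}^{3}(y_t−ȳ)(y_{t+3}−ȳ) = -35.3333
Denominator Σ(y_t−ȳ)² = 79.3333
r_3 = -35.3333 / 79.3333 = -0.445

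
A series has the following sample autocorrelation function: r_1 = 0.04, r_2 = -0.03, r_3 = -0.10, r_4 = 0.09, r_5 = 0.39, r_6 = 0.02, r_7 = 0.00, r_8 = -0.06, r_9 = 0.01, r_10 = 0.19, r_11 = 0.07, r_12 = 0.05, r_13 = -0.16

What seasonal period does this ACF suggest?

5

The largest autocorrelation is r_5 = 0.39, with a weaker echo at lag 10 (0.19); the remaining lags stay at or below 0.09.
The dominant spike at lag 5 indicates a seasonal period of 5.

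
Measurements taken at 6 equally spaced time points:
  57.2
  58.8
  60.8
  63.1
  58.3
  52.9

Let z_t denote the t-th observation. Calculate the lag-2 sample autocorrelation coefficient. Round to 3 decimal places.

-0.469

Mean z̄ = (57.2 + 58.8 + 60.8 + 63.1 + 58.3 + 52.9)/6 = 58.5167
Deviations from mean: -1.3167, 0.2833, 2.2833, 4.5833, -0.2167, -5.6167
Σ(z_t−z̄)(z_{t+2}−z̄) = (-3.0064) + (1.2986) + (-0.4947) + (-25.7431) = -27.9456
Denominator Σ(z_t−z̄)² = 59.6283
r_2 = -27.9456 / 59.6283 = -0.469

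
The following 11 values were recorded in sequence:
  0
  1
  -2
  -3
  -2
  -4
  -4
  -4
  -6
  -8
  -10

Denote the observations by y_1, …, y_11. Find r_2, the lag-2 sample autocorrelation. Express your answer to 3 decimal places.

0.269

Mean ȳ = (0 + 1 − 2 − 3 − 2 − 4 − 4 − 4 − 6 − 8 − 10)/11 = -3.8182
Numerator Σ_{t=1}^{9}(y_t−ȳ)(y_{t+2}−ȳ) = 28.3884
Denominator Σ(y_t−ȳ)² = 105.6364
r_2 = 28.3884 / 105.6364 = 0.269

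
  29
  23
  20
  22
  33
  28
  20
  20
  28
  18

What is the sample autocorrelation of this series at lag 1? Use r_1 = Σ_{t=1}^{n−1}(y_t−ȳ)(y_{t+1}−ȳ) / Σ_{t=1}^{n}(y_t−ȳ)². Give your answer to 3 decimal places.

Mean ȳ = (29 + 23 + 20 + 22 + 33 + 28 + 20 + 20 + 28 + 18)/10 = 24.1000
Numerator Σ_{t=1}^{9}(y_t−ȳ)(y_{t+1}−ȳ) = -15.2100
Denominator Σ(y_t−ȳ)² = 226.9000
r_1 = -15.2100 / 226.9000 = -0.067

-0.067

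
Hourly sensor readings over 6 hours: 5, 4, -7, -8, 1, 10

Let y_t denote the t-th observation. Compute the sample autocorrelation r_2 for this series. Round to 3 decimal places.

Mean ȳ = (5 + 4 − 7 − 8 + 1 + 10)/6 = 0.8333
Deviations from mean: 4.1667, 3.1667, -7.8333, -8.8333, 0.1667, 9.1667
Σ(y_t−ȳ)(y_{t+2}−ȳ) = (-32.6389) + (-27.9722) + (-1.3056) + (-80.9722) = -142.8889
Denominator Σ(y_t−ȳ)² = 250.8333
r_2 = -142.8889 / 250.8333 = -0.570

-0.570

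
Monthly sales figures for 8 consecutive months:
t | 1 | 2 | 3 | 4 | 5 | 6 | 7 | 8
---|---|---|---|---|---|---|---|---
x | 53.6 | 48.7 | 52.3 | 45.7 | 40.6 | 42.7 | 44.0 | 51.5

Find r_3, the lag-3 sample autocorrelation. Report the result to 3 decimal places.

Mean x̄ = (53.6 + 48.7 + 52.3 + 45.7 + 40.6 + 42.7 + 44.0 + 51.5)/8 = 47.3875
Deviations from mean: 6.2125, 1.3125, 4.9125, -1.6875, -6.7875, -4.6875, -3.3875, 4.1125
Σ(x_t−x̄)(x_{t+3}−x̄) = (-10.4836) + (-8.9086) + (-23.0273) + (5.7164) + (-27.9136) = -64.6167
Denominator Σ(x_t−x̄)² = 163.7288
r_3 = -64.6167 / 163.7288 = -0.395

-0.395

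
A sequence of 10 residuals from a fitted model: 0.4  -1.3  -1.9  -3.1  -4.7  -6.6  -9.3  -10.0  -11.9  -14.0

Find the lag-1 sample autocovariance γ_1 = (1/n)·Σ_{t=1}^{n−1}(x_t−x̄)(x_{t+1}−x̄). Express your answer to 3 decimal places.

Mean x̄ = (0.4 − 1.3 − 1.9 − 3.1 − 4.7 − 6.6 − 9.3 − 10.0 − 11.9 − 14.0)/10 = -6.2400
Σ_{t=1}^{9}(x_t−x̄)(x_{t+1}−x̄) = 149.9604
γ_1 = 149.9604 / 10 = 14.996

14.996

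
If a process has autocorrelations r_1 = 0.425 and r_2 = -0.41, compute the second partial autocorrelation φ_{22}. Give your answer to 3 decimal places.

-0.721

φ_{22} = (r_2 − r_1²) / (1 − r_1²)
r_1² = (0.425)² = 0.180625
Numerator = -0.41 − 0.1806 = -0.5906; denominator = 1 − 0.1806 = 0.8194
φ_{22} = -0.5906 / 0.8194 = -0.721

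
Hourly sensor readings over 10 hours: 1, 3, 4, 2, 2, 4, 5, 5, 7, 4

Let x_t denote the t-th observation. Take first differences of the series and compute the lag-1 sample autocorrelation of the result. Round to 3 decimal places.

First differences Δx: 2, 1, -2, 0, 2, 1, 0, 2, -3
Mean of differences = 0.3333
Numerator Σ(Δx_t−Δx̄)(Δx_{t+1}−Δx̄) = -5.4444
Denominator Σ(Δx_t−Δx̄)² = 26.0000
r_1(Δx) = -5.4444 / 26.0000 = -0.209

-0.209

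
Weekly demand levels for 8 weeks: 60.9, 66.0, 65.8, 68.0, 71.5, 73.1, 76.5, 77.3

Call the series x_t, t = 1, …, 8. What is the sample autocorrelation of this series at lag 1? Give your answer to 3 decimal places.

0.575

Mean x̄ = (60.9 + 66.0 + 65.8 + 68.0 + 71.5 + 73.1 + 76.5 + 77.3)/8 = 69.8875
Numerator Σ_{t=1}^{7}(x_t−x̄)(x_{t+1}−x̄) = 130.9386
Denominator Σ(x_t−x̄)² = 227.7488
r_1 = 130.9386 / 227.7488 = 0.575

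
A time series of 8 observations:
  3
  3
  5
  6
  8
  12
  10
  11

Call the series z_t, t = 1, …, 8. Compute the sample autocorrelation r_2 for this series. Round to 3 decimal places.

Mean z̄ = (3 + 3 + 5 + 6 + 8 + 12 + 10 + 11)/8 = 7.2500
Deviations from mean: -4.2500, -4.2500, -2.2500, -1.2500, 0.7500, 4.7500, 2.7500, 3.7500
Σ(z_t−z̄)(z_{t+2}−z̄) = (9.5625) + (5.3125) + (-1.6875) + (-5.9375) + (2.0625) + (17.8125) = 27.1250
Denominator Σ(z_t−z̄)² = 87.5000
r_2 = 27.1250 / 87.5000 = 0.310

0.310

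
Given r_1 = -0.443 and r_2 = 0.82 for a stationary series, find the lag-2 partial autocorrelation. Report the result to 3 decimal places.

φ_{22} = (r_2 − r_1²) / (1 − r_1²)
r_1² = (-0.443)² = 0.196249
Numerator = 0.82 − 0.1962 = 0.6238; denominator = 1 − 0.1962 = 0.8038
φ_{22} = 0.6238 / 0.8038 = 0.776

0.776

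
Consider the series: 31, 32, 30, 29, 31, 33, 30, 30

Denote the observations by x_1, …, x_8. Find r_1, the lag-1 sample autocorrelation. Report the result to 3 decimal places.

Mean x̄ = (31 + 32 + 30 + 29 + 31 + 33 + 30 + 30)/8 = 30.7500
Deviations from mean: 0.2500, 1.2500, -0.7500, -1.7500, 0.2500, 2.2500, -0.7500, -0.7500
Numerator Σ_{t=1}^{7}(x_t−x̄)(x_{t+1}−x̄) = -0.3125
Denominator Σ(x_t−x̄)² = 11.5000
r_1 = -0.3125 / 11.5000 = -0.027

-0.027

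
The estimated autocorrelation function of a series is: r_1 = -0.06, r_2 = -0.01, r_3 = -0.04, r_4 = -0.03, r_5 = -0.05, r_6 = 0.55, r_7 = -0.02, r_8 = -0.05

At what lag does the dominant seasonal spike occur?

The largest autocorrelation is r_6 = 0.55; the remaining lags stay at or below -0.01.
The dominant spike at lag 6 indicates a seasonal period of 6.

6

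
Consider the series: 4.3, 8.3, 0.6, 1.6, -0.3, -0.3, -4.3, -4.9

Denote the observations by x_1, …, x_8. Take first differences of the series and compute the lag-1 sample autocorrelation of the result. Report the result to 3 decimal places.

First differences Δx: 4.0, -7.7, 1.0, -1.9, 0.0, -4.0, -0.6
Mean of differences = -1.3143
Numerator Σ(Δx_t−Δx̄)(Δx_{t+1}−Δx̄) = -56.2873
Denominator Σ(Δx_t−Δx̄)² = 84.1686
r_1(Δx) = -56.2873 / 84.1686 = -0.669

-0.669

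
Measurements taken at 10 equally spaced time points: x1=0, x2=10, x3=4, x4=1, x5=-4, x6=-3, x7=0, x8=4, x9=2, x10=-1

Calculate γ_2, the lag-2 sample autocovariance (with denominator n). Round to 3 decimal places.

-3.098

Mean x̄ = (0 + 10 + 4 + 1 − 4 − 3 + 0 + 4 + 2 − 1)/10 = 1.3000
Σ_{t=1}^{8}(x_t−x̄)(x_{t+2}−x̄) = -30.9800
γ_2 = -30.9800 / 10 = -3.098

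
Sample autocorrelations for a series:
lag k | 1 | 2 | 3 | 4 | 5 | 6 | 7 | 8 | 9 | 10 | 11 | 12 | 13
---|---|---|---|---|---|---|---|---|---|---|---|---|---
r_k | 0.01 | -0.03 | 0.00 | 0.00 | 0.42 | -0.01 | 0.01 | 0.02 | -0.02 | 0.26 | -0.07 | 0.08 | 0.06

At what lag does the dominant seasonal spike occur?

The largest autocorrelation is r_5 = 0.42, with a weaker echo at lag 10 (0.26); the remaining lags stay at or below 0.08.
The dominant spike at lag 5 indicates a seasonal period of 5.

5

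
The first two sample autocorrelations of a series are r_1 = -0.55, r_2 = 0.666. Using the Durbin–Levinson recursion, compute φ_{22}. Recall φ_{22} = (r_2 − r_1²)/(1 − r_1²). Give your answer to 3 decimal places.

0.521

φ_{22} = (r_2 − r_1²) / (1 − r_1²)
r_1² = (-0.55)² = 0.3025
Numerator = 0.666 − 0.3025 = 0.3635; denominator = 1 − 0.3025 = 0.6975
φ_{22} = 0.3635 / 0.6975 = 0.521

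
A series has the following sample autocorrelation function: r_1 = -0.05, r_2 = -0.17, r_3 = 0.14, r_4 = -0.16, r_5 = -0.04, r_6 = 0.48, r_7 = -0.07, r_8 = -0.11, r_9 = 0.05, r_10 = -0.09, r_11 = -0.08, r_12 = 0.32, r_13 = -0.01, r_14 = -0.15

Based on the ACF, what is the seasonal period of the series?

The largest autocorrelation is r_6 = 0.48, with a weaker echo at lag 12 (0.32); the remaining lags stay at or below 0.14.
The dominant spike at lag 6 indicates a seasonal period of 6.

6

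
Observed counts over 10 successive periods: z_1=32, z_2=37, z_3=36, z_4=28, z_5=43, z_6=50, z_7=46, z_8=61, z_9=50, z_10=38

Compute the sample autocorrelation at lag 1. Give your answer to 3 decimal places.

0.437

Mean z̄ = (32 + 37 + 36 + 28 + 43 + 50 + 46 + 61 + 50 + 38)/10 = 42.1000
Numerator Σ_{t=1}^{9}(z_t−z̄)(z_{t+1}−z̄) = 384.4900
Denominator Σ(z_t−z̄)² = 878.9000
r_1 = 384.4900 / 878.9000 = 0.437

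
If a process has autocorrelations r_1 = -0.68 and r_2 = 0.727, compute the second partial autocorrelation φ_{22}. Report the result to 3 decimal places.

0.492

φ_{22} = (r_2 − r_1²) / (1 − r_1²)
r_1² = (-0.68)² = 0.4624
Numerator = 0.727 − 0.4624 = 0.2646; denominator = 1 − 0.4624 = 0.5376
φ_{22} = 0.2646 / 0.5376 = 0.492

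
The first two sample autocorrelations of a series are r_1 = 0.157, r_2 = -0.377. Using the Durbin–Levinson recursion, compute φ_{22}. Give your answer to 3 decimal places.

-0.412

φ_{22} = (r_2 − r_1²) / (1 − r_1²)
r_1² = (0.157)² = 0.024649
Numerator = -0.377 − 0.0246 = -0.4016; denominator = 1 − 0.0246 = 0.9754
φ_{22} = -0.4016 / 0.9754 = -0.412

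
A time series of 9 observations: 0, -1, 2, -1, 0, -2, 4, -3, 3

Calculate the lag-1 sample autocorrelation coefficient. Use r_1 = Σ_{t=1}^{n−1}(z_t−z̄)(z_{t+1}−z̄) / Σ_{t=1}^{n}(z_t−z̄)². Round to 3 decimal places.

Mean z̄ = (0 − 1 + 2 − 1 + 0 − 2 + 4 − 3 + 3)/9 = 0.2222
Numerator Σ_{t=1}^{8}(z_t−z̄)(z_{t+1}−z̄) = -32.8272
Denominator Σ(z_t−z̄)² = 43.5556
r_1 = -32.8272 / 43.5556 = -0.754

-0.754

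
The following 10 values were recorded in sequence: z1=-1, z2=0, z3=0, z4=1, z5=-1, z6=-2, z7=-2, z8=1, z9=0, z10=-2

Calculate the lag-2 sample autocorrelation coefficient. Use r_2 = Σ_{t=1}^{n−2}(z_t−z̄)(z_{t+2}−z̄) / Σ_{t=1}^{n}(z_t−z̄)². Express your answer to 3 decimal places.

Mean z̄ = (-1 + 0 + 0 + 1 − 1 − 2 − 2 + 1 + 0 − 2)/10 = -0.6000
Numerator Σ_{t=1}^{8}(z_t−z̄)(z_{t+2}−z̄) = -6.5200
Denominator Σ(z_t−z̄)² = 12.4000
r_2 = -6.5200 / 12.4000 = -0.526

-0.526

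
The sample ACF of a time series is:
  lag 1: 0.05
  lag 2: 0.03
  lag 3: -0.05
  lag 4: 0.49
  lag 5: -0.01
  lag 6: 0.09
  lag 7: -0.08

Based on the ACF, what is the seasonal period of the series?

The largest autocorrelation is r_4 = 0.49; the remaining lags stay at or below 0.09.
The dominant spike at lag 4 indicates a seasonal period of 4.

4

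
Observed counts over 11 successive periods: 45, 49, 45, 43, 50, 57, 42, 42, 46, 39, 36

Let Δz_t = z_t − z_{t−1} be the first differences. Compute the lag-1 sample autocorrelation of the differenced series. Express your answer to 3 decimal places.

First differences Δz: 4, -4, -2, 7, 7, -15, 0, 4, -7, -3
Mean of differences = -0.9000
Numerator Σ(Δz_t−Δz̄)(Δz_{t+1}−Δz̄) = -94.8100
Denominator Σ(Δz_t−Δz̄)² = 424.9000
r_1(Δz) = -94.8100 / 424.9000 = -0.223

-0.223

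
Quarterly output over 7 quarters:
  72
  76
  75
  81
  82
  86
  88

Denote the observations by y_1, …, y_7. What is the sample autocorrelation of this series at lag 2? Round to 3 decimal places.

0.229

Mean ȳ = (72 + 76 + 75 + 81 + 82 + 86 + 88)/7 = 80.0000
Deviations from mean: -8.0000, -4.0000, -5.0000, 1.0000, 2.0000, 6.0000, 8.0000
Numerator Σ_{t=1}^{5}(y_t−ȳ)(y_{t+2}−ȳ) = 48.0000
Denominator Σ(y_t−ȳ)² = 210.0000
r_2 = 48.0000 / 210.0000 = 0.229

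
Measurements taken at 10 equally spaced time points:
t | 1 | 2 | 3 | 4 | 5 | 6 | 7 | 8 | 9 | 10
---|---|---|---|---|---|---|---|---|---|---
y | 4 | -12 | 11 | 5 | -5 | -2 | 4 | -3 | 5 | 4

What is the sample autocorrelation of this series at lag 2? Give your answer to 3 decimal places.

Mean ȳ = (4 − 12 + 11 + 5 − 5 − 2 + 4 − 3 + 5 + 4)/10 = 1.1000
Numerator Σ_{t=1}^{8}(y_t−ȳ)(y_{t+2}−ȳ) = -100.4200
Denominator Σ(y_t−ȳ)² = 388.9000
r_2 = -100.4200 / 388.9000 = -0.258

-0.258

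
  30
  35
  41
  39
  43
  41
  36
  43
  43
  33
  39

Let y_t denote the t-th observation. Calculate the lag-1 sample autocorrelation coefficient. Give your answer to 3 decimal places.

0.058

Mean ȳ = (30 + 35 + 41 + 39 + 43 + 41 + 36 + 43 + 43 + 33 + 39)/11 = 38.4545
Numerator Σ_{t=1}^{10}(y_t−ȳ)(y_{t+1}−ȳ) = 11.3388
Denominator Σ(y_t−ȳ)² = 194.7273
r_1 = 11.3388 / 194.7273 = 0.058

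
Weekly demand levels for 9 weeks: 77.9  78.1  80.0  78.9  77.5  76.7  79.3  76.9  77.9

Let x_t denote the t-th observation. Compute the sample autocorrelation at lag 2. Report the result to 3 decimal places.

Mean x̄ = (77.9 + 78.1 + 80.0 + 78.9 + 77.5 + 76.7 + 79.3 + 76.9 + 77.9)/9 = 78.1333
Σ(x_t−x̄)(x_{t+2}−x̄) = (-0.4356) + (-0.0256) + (-1.1822) + (-1.0989) + (-0.7389) + (1.7678) + (-0.2722) = -1.9856
Denominator Σ(x_t−x̄)² = 9.5200
r_2 = -1.9856 / 9.5200 = -0.209

-0.209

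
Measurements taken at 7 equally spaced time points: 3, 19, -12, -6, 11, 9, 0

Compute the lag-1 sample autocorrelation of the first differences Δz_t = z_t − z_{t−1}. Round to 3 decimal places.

-0.370

First differences Δz: 16, -31, 6, 17, -2, -9
Mean of differences = -0.5000
Numerator Σ(Δz_t−Δz̄)(Δz_{t+1}−Δz̄) = -601.2500
Denominator Σ(Δz_t−Δz̄)² = 1625.5000
r_1(Δz) = -601.2500 / 1625.5000 = -0.370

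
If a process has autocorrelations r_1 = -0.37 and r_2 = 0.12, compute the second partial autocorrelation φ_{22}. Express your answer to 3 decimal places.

-0.020

φ_{22} = (r_2 − r_1²) / (1 − r_1²)
r_1² = (-0.37)² = 0.1369
Numerator = 0.12 − 0.1369 = -0.0169; denominator = 1 − 0.1369 = 0.8631
φ_{22} = -0.0169 / 0.8631 = -0.020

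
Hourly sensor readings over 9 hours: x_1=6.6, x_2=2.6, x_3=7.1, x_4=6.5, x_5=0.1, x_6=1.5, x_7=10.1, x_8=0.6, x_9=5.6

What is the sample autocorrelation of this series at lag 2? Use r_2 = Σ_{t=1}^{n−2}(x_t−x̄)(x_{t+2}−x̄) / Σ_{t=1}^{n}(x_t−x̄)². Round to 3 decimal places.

-0.238

Mean x̄ = (6.6 + 2.6 + 7.1 + 6.5 + 0.1 + 1.5 + 10.1 + 0.6 + 5.6)/9 = 4.5222
Σ(x_t−x̄)(x_{t+2}−x̄) = (5.3560) + (-3.8017) + (-11.3995) + (-5.9773) + (-24.6662) + (11.8538) + (6.0116) = -22.6232
Denominator Σ(x_t−x̄)² = 94.9156
r_2 = -22.6232 / 94.9156 = -0.238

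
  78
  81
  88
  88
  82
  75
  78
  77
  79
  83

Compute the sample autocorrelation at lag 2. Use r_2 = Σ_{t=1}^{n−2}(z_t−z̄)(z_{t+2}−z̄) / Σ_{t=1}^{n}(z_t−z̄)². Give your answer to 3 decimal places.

Mean z̄ = (78 + 81 + 88 + 88 + 82 + 75 + 78 + 77 + 79 + 83)/10 = 80.9000
Numerator Σ_{t=1}^{8}(z_t−z̄)(z_{t+2}−z̄) = -36.8200
Denominator Σ(z_t−z̄)² = 176.9000
r_2 = -36.8200 / 176.9000 = -0.208

-0.208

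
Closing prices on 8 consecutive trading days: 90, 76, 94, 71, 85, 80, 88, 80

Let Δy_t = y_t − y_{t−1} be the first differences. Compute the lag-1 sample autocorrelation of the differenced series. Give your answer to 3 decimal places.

First differences Δy: -14, 18, -23, 14, -5, 8, -8
Mean of differences = -1.4286
Numerator Σ(Δy_t−Δȳ)(Δy_{t+1}−Δȳ) = -1146.8980
Denominator Σ(Δy_t−Δȳ)² = 1383.7143
r_1(Δy) = -1146.8980 / 1383.7143 = -0.829

-0.829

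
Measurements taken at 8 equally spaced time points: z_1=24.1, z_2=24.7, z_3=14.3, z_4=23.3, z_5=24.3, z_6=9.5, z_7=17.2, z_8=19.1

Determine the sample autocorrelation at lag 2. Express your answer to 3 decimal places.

-0.338

Mean z̄ = (24.1 + 24.7 + 14.3 + 23.3 + 24.3 + 9.5 + 17.2 + 19.1)/8 = 19.5625
Deviations from mean: 4.5375, 5.1375, -5.2625, 3.7375, 4.7375, -10.0625, -2.3625, -0.4625
Numerator Σ_{t=1}^{6}(z_t−z̄)(z_{t+2}−z̄) = -73.7553
Denominator Σ(z_t−z̄)² = 218.1388
r_2 = -73.7553 / 218.1388 = -0.338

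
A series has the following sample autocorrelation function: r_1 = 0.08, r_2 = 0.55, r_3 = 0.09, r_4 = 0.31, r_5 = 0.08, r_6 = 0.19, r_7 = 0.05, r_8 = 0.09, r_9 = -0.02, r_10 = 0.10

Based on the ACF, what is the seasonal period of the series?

The largest autocorrelation is r_2 = 0.55, with weaker echoes at lags 4 (0.31) and 6 (0.19); the remaining lags stay at or below 0.10.
The dominant spike at lag 2 indicates a seasonal period of 2.

2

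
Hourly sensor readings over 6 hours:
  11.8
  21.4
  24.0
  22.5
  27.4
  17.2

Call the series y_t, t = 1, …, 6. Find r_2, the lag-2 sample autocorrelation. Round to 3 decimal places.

Mean ȳ = (11.8 + 21.4 + 24.0 + 22.5 + 27.4 + 17.2)/6 = 20.7167
Deviations from mean: -8.9167, 0.6833, 3.2833, 1.7833, 6.6833, -3.5167
Σ(y_t−ȳ)(y_{t+2}−ȳ) = (-29.2764) + (1.2186) + (21.9436) + (-6.2714) = -12.3856
Denominator Σ(y_t−ȳ)² = 150.9683
r_2 = -12.3856 / 150.9683 = -0.082

-0.082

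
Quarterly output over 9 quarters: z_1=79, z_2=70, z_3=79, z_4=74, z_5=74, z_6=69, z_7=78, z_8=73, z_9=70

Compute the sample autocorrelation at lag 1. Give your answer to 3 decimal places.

Mean z̄ = (79 + 70 + 79 + 74 + 74 + 69 + 78 + 73 + 70)/9 = 74.0000
Numerator Σ_{t=1}^{8}(z_t−z̄)(z_{t+1}−z̄) = -60.0000
Denominator Σ(z_t−z̄)² = 124.0000
r_1 = -60.0000 / 124.0000 = -0.484

-0.484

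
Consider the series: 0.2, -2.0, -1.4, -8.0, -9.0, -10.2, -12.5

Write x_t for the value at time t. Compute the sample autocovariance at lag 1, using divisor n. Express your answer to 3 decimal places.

Mean x̄ = (0.2 − 2.0 − 1.4 − 8.0 − 9.0 − 10.2 − 12.5)/7 = -6.1286
Deviations: 6.3286, 4.1286, 4.7286, -1.8714, -2.8714, -4.0714, -6.3714
Σ_{t=1}^{6}(x_t−x̄)(x_{t+1}−x̄) = 79.8063
γ_1 = 79.8063 / 7 = 11.401

11.401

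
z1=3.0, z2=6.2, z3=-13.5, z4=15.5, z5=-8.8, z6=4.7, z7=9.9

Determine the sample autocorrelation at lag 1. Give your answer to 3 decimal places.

-0.673

Mean z̄ = (3.0 + 6.2 − 13.5 + 15.5 − 8.8 + 4.7 + 9.9)/7 = 2.4286
Deviations from mean: 0.5714, 3.7714, -15.9286, 13.0714, -11.2286, 2.2714, 7.4714
Σ(z_t−z̄)(z_{t+1}−z̄) = (2.1551) + (-60.0735) + (-208.2092) + (-146.7735) + (-25.5049) + (16.9708) = -421.4351
Denominator Σ(z_t−z̄)² = 626.1943
r_1 = -421.4351 / 626.1943 = -0.673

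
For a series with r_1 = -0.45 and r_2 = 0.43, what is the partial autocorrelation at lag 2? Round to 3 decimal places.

0.285

φ_{22} = (r_2 − r_1²) / (1 − r_1²)
r_1² = (-0.45)² = 0.2025
Numerator = 0.43 − 0.2025 = 0.2275; denominator = 1 − 0.2025 = 0.7975
φ_{22} = 0.2275 / 0.7975 = 0.285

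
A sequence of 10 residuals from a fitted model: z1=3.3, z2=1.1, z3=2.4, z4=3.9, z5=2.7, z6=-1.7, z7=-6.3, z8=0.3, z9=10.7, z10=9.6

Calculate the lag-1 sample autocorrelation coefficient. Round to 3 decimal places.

0.430

Mean z̄ = (3.3 + 1.1 + 2.4 + 3.9 + 2.7 − 1.7 − 6.3 + 0.3 + 10.7 + 9.6)/10 = 2.6000
Numerator Σ_{t=1}^{9}(z_t−z̄)(z_{t+1}−z̄) = 95.5000
Denominator Σ(z_t−z̄)² = 222.0800
r_1 = 95.5000 / 222.0800 = 0.430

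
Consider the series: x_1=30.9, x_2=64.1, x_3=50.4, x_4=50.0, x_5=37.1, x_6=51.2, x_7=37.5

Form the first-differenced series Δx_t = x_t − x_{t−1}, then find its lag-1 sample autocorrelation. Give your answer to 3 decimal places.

First differences Δx: 33.2, -13.7, -0.4, -12.9, 14.1, -13.7
Mean of differences = 1.1000
Numerator Σ(Δx_t−Δx̄)(Δx_{t+1}−Δx̄) = -806.2800
Denominator Σ(Δx_t−Δx̄)² = 1835.7400
r_1(Δx) = -806.2800 / 1835.7400 = -0.439

-0.439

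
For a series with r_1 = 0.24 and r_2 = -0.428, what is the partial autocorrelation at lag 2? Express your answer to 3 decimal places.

φ_{22} = (r_2 − r_1²) / (1 − r_1²)
r_1² = (0.24)² = 0.0576
Numerator = -0.428 − 0.0576 = -0.4856; denominator = 1 − 0.0576 = 0.9424
φ_{22} = -0.4856 / 0.9424 = -0.515

-0.515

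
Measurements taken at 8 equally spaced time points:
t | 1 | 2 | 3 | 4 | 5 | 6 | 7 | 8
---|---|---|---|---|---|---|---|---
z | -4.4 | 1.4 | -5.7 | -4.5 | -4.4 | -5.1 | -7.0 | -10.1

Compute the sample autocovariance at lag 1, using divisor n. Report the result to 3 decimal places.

Mean z̄ = (-4.4 + 1.4 − 5.7 − 4.5 − 4.4 − 5.1 − 7.0 − 10.1)/8 = -4.9750
Deviations: 0.5750, 6.3750, -0.7250, 0.4750, 0.5750, -0.1250, -2.0250, -5.1250
Σ_{t=1}^{7}(z_t−z̄)(z_{t+1}−z̄) = 9.5319
γ_1 = 9.5319 / 8 = 1.191

1.191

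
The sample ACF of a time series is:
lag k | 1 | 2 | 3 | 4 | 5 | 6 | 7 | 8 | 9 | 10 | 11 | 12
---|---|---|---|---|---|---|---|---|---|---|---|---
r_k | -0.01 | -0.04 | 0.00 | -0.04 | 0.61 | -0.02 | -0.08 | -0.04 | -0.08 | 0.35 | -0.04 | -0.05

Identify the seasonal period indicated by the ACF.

5

The largest autocorrelation is r_5 = 0.61, with a weaker echo at lag 10 (0.35); the remaining lags stay at or below 0.00.
The dominant spike at lag 5 indicates a seasonal period of 5.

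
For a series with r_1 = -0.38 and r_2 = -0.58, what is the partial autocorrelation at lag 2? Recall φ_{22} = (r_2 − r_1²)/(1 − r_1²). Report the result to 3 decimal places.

φ_{22} = (r_2 − r_1²) / (1 − r_1²)
r_1² = (-0.38)² = 0.1444
Numerator = -0.58 − 0.1444 = -0.7244; denominator = 1 − 0.1444 = 0.8556
φ_{22} = -0.7244 / 0.8556 = -0.847

-0.847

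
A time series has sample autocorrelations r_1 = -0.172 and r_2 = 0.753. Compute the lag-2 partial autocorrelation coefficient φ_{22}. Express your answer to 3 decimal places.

φ_{22} = (r_2 − r_1²) / (1 − r_1²)
r_1² = (-0.172)² = 0.029584
Numerator = 0.753 − 0.0296 = 0.7234; denominator = 1 − 0.0296 = 0.9704
φ_{22} = 0.7234 / 0.9704 = 0.745

0.745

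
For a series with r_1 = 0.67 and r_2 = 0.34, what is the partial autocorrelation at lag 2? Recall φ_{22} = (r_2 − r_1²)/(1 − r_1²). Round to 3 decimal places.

-0.198

φ_{22} = (r_2 − r_1²) / (1 − r_1²)
r_1² = (0.67)² = 0.4489
Numerator = 0.34 − 0.4489 = -0.1089; denominator = 1 − 0.4489 = 0.5511
φ_{22} = -0.1089 / 0.5511 = -0.198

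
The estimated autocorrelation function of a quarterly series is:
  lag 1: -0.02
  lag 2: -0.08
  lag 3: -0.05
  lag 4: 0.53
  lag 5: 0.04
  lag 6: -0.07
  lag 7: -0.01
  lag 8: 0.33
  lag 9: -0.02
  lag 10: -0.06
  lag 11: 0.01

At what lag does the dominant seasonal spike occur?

4

The largest autocorrelation is r_4 = 0.53, with a weaker echo at lag 8 (0.33); the remaining lags stay at or below 0.04.
The dominant spike at lag 4 indicates a seasonal period of 4.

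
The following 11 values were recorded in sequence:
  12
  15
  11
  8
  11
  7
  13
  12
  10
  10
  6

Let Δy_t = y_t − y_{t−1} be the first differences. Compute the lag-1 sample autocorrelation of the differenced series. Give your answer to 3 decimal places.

First differences Δy: 3, -4, -3, 3, -4, 6, -1, -2, 0, -4
Mean of differences = -0.6000
Numerator Σ(Δy_t−Δȳ)(Δy_{t+1}−Δȳ) = -52.3600
Denominator Σ(Δy_t−Δȳ)² = 112.4000
r_1(Δy) = -52.3600 / 112.4000 = -0.466

-0.466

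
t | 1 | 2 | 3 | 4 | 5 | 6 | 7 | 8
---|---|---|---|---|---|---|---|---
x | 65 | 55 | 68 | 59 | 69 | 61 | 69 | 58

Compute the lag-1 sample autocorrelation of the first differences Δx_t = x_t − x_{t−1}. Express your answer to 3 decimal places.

First differences Δx: -10, 13, -9, 10, -8, 8, -11
Mean of differences = -1.0000
Numerator Σ(Δx_t−Δx̄)(Δx_{t+1}−Δx̄) = -556.0000
Denominator Σ(Δx_t−Δx̄)² = 692.0000
r_1(Δx) = -556.0000 / 692.0000 = -0.803

-0.803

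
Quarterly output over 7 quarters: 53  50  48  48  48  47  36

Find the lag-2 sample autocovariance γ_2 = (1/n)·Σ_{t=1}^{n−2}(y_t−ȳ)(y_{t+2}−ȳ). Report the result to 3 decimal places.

-0.210

Mean ȳ = (53 + 50 + 48 + 48 + 48 + 47 + 36)/7 = 47.1429
Σ_{t=1}^{5}(y_t−ȳ)(y_{t+2}−ȳ) = -1.4694
γ_2 = -1.4694 / 7 = -0.210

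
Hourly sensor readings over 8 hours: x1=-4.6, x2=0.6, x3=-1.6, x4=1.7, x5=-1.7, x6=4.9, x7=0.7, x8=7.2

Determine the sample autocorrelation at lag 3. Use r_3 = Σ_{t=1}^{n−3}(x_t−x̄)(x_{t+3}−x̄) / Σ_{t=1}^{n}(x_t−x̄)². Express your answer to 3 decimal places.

-0.302

Mean x̄ = (-4.6 + 0.6 − 1.6 + 1.7 − 1.7 + 4.9 + 0.7 + 7.2)/8 = 0.9000
Deviations from mean: -5.5000, -0.3000, -2.5000, 0.8000, -2.6000, 4.0000, -0.2000, 6.3000
Σ(x_t−x̄)(x_{t+3}−x̄) = (-4.4000) + (0.7800) + (-10.0000) + (-0.1600) + (-16.3800) = -30.1600
Denominator Σ(x_t−x̄)² = 99.7200
r_3 = -30.1600 / 99.7200 = -0.302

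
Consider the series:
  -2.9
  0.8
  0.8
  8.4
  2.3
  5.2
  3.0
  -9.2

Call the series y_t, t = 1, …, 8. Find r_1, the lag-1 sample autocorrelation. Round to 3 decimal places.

0.009

Mean ȳ = (-2.9 + 0.8 + 0.8 + 8.4 + 2.3 + 5.2 + 3.0 − 9.2)/8 = 1.0500
Numerator Σ_{t=1}^{7}(y_t−ȳ)(y_{t+1}−ȳ) = 1.6925
Denominator Σ(y_t−ȳ)² = 197.4000
r_1 = 1.6925 / 197.4000 = 0.009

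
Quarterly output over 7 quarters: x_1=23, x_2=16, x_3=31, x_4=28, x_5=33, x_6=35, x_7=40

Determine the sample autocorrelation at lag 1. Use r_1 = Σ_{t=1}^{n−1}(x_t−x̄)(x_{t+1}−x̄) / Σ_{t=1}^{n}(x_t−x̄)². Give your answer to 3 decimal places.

Mean x̄ = (23 + 16 + 31 + 28 + 33 + 35 + 40)/7 = 29.4286
Deviations from mean: -6.4286, -13.4286, 1.5714, -1.4286, 3.5714, 5.5714, 10.5714
Σ(x_t−x̄)(x_{t+1}−x̄) = (86.3265) + (-21.1020) + (-2.2449) + (-5.1020) + (19.8980) + (58.8980) = 136.6735
Denominator Σ(x_t−x̄)² = 381.7143
r_1 = 136.6735 / 381.7143 = 0.358

0.358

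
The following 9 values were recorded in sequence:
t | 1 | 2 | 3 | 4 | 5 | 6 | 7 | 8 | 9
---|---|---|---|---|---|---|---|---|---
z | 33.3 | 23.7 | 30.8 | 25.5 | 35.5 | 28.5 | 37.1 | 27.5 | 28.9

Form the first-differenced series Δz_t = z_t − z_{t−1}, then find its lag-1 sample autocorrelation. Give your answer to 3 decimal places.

First differences Δz: -9.6, 7.1, -5.3, 10.0, -7.0, 8.6, -9.6, 1.4
Mean of differences = -0.5500
Numerator Σ(Δz_t−Δz̄)(Δz_{t+1}−Δz̄) = -383.2025
Denominator Σ(Δz_t−Δz̄)² = 485.3200
r_1(Δz) = -383.2025 / 485.3200 = -0.790

-0.790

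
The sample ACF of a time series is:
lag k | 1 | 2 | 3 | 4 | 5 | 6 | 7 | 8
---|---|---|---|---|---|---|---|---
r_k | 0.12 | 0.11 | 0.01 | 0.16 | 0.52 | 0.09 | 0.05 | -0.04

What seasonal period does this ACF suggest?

The largest autocorrelation is r_5 = 0.52; the remaining lags stay at or below 0.16.
The dominant spike at lag 5 indicates a seasonal period of 5.

5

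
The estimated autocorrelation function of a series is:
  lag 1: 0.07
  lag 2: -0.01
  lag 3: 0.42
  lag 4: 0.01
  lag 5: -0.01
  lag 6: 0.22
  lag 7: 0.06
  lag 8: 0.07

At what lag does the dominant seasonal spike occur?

The largest autocorrelation is r_3 = 0.42, with a weaker echo at lag 6 (0.22); the remaining lags stay at or below 0.07.
The dominant spike at lag 3 indicates a seasonal period of 3.

3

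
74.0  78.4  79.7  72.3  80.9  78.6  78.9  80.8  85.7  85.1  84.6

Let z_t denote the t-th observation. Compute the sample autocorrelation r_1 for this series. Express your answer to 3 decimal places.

0.340

Mean z̄ = (74.0 + 78.4 + 79.7 + 72.3 + 80.9 + 78.6 + 78.9 + 80.8 + 85.7 + 85.1 + 84.6)/11 = 79.9091
Numerator Σ_{t=1}^{10}(z_t−z̄)(z_{t+1}−z̄) = 61.9781
Denominator Σ(z_t−z̄)² = 182.1291
r_1 = 61.9781 / 182.1291 = 0.340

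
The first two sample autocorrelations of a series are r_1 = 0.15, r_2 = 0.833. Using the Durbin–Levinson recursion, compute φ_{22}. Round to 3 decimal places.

0.829

φ_{22} = (r_2 − r_1²) / (1 − r_1²)
r_1² = (0.15)² = 0.0225
Numerator = 0.833 − 0.0225 = 0.8105; denominator = 1 − 0.0225 = 0.9775
φ_{22} = 0.8105 / 0.9775 = 0.829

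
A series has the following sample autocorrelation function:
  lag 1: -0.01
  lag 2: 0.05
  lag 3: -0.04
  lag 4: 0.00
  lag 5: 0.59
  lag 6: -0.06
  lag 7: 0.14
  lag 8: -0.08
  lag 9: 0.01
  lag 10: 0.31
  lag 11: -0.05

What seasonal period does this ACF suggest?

5

The largest autocorrelation is r_5 = 0.59, with a weaker echo at lag 10 (0.31); the remaining lags stay at or below 0.14.
The dominant spike at lag 5 indicates a seasonal period of 5.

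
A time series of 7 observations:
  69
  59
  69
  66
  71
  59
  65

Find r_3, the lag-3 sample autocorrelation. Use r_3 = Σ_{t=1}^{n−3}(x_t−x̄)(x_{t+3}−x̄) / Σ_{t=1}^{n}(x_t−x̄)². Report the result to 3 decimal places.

Mean x̄ = (69 + 59 + 69 + 66 + 71 + 59 + 65)/7 = 65.4286
Deviations from mean: 3.5714, -6.4286, 3.5714, 0.5714, 5.5714, -6.4286, -0.4286
Σ(x_t−x̄)(x_{t+3}−x̄) = (2.0408) + (-35.8163) + (-22.9592) + (-0.2449) = -56.9796
Denominator Σ(x_t−x̄)² = 139.7143
r_3 = -56.9796 / 139.7143 = -0.408

-0.408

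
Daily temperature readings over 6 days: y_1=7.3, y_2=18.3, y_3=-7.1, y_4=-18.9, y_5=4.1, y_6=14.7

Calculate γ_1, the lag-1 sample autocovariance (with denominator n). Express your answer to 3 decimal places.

20.378

Mean ȳ = (7.3 + 18.3 − 7.1 − 18.9 + 4.1 + 14.7)/6 = 3.0667
Deviations: 4.2333, 15.2333, -10.1667, -21.9667, 1.0333, 11.6333
Σ_{t=1}^{5}(y_t−ȳ)(y_{t+1}−ȳ) = 122.2656
γ_1 = 122.2656 / 6 = 20.378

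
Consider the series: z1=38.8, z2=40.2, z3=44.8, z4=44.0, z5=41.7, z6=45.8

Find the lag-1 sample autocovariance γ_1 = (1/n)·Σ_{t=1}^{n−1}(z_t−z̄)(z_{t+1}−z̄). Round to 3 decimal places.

Mean z̄ = (38.8 + 40.2 + 44.8 + 44.0 + 41.7 + 45.8)/6 = 42.5500
Deviations: -3.7500, -2.3500, 2.2500, 1.4500, -0.8500, 3.2500
Σ_{t=1}^{5}(z_t−z̄)(z_{t+1}−z̄) = 2.7925
γ_1 = 2.7925 / 6 = 0.465

0.465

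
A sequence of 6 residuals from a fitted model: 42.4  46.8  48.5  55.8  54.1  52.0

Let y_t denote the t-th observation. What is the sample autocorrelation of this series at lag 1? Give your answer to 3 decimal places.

0.423

Mean ȳ = (42.4 + 46.8 + 48.5 + 55.8 + 54.1 + 52.0)/6 = 49.9333
Numerator Σ_{t=1}^{5}(y_t−ȳ)(y_{t+1}−ȳ) = 52.7422
Denominator Σ(y_t−ȳ)² = 124.6733
r_1 = 52.7422 / 124.6733 = 0.423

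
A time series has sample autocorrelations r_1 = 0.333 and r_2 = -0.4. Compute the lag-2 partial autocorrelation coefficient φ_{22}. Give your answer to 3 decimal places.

-0.575

φ_{22} = (r_2 − r_1²) / (1 − r_1²)
r_1² = (0.333)² = 0.110889
Numerator = -0.4 − 0.1109 = -0.5109; denominator = 1 − 0.1109 = 0.8891
φ_{22} = -0.5109 / 0.8891 = -0.575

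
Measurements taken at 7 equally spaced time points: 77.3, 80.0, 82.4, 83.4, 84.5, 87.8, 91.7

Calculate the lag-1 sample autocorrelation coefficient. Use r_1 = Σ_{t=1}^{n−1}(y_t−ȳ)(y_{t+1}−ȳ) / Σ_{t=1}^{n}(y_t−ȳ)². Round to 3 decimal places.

Mean ȳ = (77.3 + 80.0 + 82.4 + 83.4 + 84.5 + 87.8 + 91.7)/7 = 83.8714
Deviations from mean: -6.5714, -3.8714, -1.4714, -0.4714, 0.6286, 3.9286, 7.8286
Numerator Σ_{t=1}^{6}(y_t−ȳ)(y_{t+1}−ȳ) = 64.7592
Denominator Σ(y_t−ȳ)² = 137.6743
r_1 = 64.7592 / 137.6743 = 0.470

0.470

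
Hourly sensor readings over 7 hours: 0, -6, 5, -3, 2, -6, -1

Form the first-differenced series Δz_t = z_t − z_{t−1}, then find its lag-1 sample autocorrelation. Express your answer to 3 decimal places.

First differences Δz: -6, 11, -8, 5, -8, 5
Mean of differences = -0.1667
Numerator Σ(Δz_t−Δz̄)(Δz_{t+1}−Δz̄) = -274.0278
Denominator Σ(Δz_t−Δz̄)² = 334.8333
r_1(Δz) = -274.0278 / 334.8333 = -0.818

-0.818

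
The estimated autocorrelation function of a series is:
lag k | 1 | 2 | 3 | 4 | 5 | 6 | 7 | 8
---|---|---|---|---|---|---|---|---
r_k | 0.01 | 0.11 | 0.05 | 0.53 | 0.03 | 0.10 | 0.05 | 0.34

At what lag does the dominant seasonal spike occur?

4

The largest autocorrelation is r_4 = 0.53, with a weaker echo at lag 8 (0.34); the remaining lags stay at or below 0.11.
The dominant spike at lag 4 indicates a seasonal period of 4.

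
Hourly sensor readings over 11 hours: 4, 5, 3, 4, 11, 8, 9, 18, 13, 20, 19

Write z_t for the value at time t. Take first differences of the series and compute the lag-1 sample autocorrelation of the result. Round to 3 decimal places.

-0.623

First differences Δz: 1, -2, 1, 7, -3, 1, 9, -5, 7, -1
Mean of differences = 1.5000
Numerator Σ(Δz_t−Δz̄)(Δz_{t+1}−Δz̄) = -123.7500
Denominator Σ(Δz_t−Δz̄)² = 198.5000
r_1(Δz) = -123.7500 / 198.5000 = -0.623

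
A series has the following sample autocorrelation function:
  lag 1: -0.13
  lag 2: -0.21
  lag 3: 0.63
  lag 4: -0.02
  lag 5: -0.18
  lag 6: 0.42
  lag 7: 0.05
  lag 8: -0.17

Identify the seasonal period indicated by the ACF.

3

The largest autocorrelation is r_3 = 0.63, with a weaker echo at lag 6 (0.42); the remaining lags stay at or below 0.05.
The dominant spike at lag 3 indicates a seasonal period of 3.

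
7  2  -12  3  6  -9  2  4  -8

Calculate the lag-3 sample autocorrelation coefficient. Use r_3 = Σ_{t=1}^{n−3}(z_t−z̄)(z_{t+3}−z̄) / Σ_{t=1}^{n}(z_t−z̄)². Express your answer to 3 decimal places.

Mean z̄ = (7 + 2 − 12 + 3 + 6 − 9 + 2 + 4 − 8)/9 = -0.5556
Σ(z_t−z̄)(z_{t+3}−z̄) = (26.8642) + (16.7531) + (96.6420) + (9.0864) + (29.8642) + (62.8642) = 242.0741
Denominator Σ(z_t−z̄)² = 404.2222
r_3 = 242.0741 / 404.2222 = 0.599

0.599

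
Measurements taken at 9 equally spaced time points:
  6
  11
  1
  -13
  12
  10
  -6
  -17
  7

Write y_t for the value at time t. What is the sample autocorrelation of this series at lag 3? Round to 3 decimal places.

Mean ȳ = (6 + 11 + 1 − 13 + 12 + 10 − 6 − 17 + 7)/9 = 1.2222
Σ(y_t−ȳ)(y_{t+3}−ȳ) = (-67.9506) + (105.3827) + (-1.9506) + (102.7160) + (-196.3951) + (50.7160) = -7.4815
Denominator Σ(y_t−ȳ)² = 931.5556
r_3 = -7.4815 / 931.5556 = -0.008

-0.008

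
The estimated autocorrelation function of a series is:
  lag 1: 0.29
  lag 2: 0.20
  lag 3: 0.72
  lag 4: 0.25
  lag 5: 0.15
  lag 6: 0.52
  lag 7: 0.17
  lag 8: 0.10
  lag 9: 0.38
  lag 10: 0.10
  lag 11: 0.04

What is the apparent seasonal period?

3

The largest autocorrelation is r_3 = 0.72, with weaker echoes at lags 6 (0.52) and 9 (0.38); the remaining lags stay at or below 0.29. The elevated value at lag 1 (0.29), dropping to 0.20 at lag 2, reflects decaying short-term dependence rather than seasonality.
The dominant spike at lag 3 indicates a seasonal period of 3.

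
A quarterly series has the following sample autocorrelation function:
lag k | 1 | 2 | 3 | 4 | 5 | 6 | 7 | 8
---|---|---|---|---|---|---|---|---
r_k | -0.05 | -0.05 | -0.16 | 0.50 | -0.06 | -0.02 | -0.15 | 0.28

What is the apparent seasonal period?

4

The largest autocorrelation is r_4 = 0.50, with a weaker echo at lag 8 (0.28); the remaining lags stay at or below -0.02.
The dominant spike at lag 4 indicates a seasonal period of 4.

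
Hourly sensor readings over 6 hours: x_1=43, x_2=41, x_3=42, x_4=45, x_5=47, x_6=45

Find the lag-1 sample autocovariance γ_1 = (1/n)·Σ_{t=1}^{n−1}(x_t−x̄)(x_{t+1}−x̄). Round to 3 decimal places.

2.134

Mean x̄ = (43 + 41 + 42 + 45 + 47 + 45)/6 = 43.8333
Σ_{t=1}^{5}(x_t−x̄)(x_{t+1}−x̄) = 12.8056
γ_1 = 12.8056 / 6 = 2.134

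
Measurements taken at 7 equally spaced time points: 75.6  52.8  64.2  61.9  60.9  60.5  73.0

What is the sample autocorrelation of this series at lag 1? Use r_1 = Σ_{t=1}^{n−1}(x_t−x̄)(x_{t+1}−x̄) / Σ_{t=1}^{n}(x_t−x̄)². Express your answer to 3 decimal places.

-0.393

Mean x̄ = (75.6 + 52.8 + 64.2 + 61.9 + 60.9 + 60.5 + 73.0)/7 = 64.1286
Deviations from mean: 11.4714, -11.3286, 0.0714, -2.2286, -3.2286, -3.6286, 8.8714
Σ(x_t−x̄)(x_{t+1}−x̄) = (-129.9549) + (-0.8092) + (-0.1592) + (7.1951) + (11.7151) + (-32.1906) = -144.2037
Denominator Σ(x_t−x̄)² = 367.1943
r_1 = -144.2037 / 367.1943 = -0.393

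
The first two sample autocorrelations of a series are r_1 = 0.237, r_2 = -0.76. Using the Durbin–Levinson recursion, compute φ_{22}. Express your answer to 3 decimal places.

-0.865

φ_{22} = (r_2 − r_1²) / (1 − r_1²)
r_1² = (0.237)² = 0.056169
Numerator = -0.76 − 0.0562 = -0.8162; denominator = 1 − 0.0562 = 0.9438
φ_{22} = -0.8162 / 0.9438 = -0.865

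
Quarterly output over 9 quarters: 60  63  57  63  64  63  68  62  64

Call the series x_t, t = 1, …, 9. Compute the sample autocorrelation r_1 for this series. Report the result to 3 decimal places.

Mean x̄ = (60 + 63 + 57 + 63 + 64 + 63 + 68 + 62 + 64)/9 = 62.6667
Numerator Σ_{t=1}^{8}(x_t−x̄)(x_{t+1}−x̄) = -6.4444
Denominator Σ(x_t−x̄)² = 72.0000
r_1 = -6.4444 / 72.0000 = -0.090

-0.090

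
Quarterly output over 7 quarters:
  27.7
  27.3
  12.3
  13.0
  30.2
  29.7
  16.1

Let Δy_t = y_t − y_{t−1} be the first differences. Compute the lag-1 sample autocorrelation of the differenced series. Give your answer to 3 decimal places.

0.010

First differences Δy: -0.4, -15.0, 0.7, 17.2, -0.5, -13.6
Mean of differences = -1.9333
Numerator Σ(Δy_t−Δȳ)(Δy_{t+1}−Δȳ) = 6.6422
Denominator Σ(Δy_t−Δȳ)² = 684.2733
r_1(Δy) = 6.6422 / 684.2733 = 0.010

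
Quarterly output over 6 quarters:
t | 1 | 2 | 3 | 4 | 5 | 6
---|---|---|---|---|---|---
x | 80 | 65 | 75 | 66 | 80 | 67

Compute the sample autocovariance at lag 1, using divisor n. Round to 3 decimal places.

-30.449

Mean x̄ = (80 + 65 + 75 + 66 + 80 + 67)/6 = 72.1667
Σ_{t=1}^{5}(x_t−x̄)(x_{t+1}−x̄) = -182.6944
γ_1 = -182.6944 / 6 = -30.449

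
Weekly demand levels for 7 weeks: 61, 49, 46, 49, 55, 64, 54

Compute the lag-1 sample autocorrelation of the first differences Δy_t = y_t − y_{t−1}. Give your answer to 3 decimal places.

0.068

First differences Δy: -12, -3, 3, 6, 9, -10
Mean of differences = -1.1667
Numerator Σ(Δy_t−Δȳ)(Δy_{t+1}−Δȳ) = 25.1389
Denominator Σ(Δy_t−Δȳ)² = 370.8333
r_1(Δy) = 25.1389 / 370.8333 = 0.068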